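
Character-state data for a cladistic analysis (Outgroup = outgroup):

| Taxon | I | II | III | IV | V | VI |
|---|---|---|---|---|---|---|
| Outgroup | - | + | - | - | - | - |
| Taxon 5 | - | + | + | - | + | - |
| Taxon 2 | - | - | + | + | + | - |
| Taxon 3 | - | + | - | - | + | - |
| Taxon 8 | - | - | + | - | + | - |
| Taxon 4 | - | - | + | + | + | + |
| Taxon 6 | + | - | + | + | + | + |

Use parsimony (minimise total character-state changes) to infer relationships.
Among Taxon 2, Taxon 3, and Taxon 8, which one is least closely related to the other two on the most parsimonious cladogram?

Character polarity is set by the outgroup: the derived state is whichever differs from the outgroup's state, so for II the derived state is '-', and for the remaining characters it is '+'.
I: derived state '+' in Taxon 6 only — an autapomorphy, so it tells us nothing about relationships among taxa.
II: derived state '-' in Taxon 2, Taxon 4, Taxon 6, and Taxon 8 only — synapomorphy for {Taxon 2, Taxon 4, Taxon 6, Taxon 8}.
Only Taxon 2, Taxon 4, Taxon 5, Taxon 6, and Taxon 8 show the derived state '+' for III, supporting them as a clade.
Only Taxon 2, Taxon 4, and Taxon 6 show the derived state '+' for IV, supporting them as a clade.
All ingroup taxa share the derived state '+' for V; it defines the ingroup but does not resolve relationships within it.
Only Taxon 4 and Taxon 6 show the derived state '+' for VI, supporting them as a clade.
Most parsimonious ingroup topology: ((Taxon 5,((Taxon 2,(Taxon 4,Taxon 6)),Taxon 8)),Taxon 3).
Taxon 8 and Taxon 2 share a more recent common ancestor with each other than either does with Taxon 3, so Taxon 3 is the least closely related of the three.

Taxon 3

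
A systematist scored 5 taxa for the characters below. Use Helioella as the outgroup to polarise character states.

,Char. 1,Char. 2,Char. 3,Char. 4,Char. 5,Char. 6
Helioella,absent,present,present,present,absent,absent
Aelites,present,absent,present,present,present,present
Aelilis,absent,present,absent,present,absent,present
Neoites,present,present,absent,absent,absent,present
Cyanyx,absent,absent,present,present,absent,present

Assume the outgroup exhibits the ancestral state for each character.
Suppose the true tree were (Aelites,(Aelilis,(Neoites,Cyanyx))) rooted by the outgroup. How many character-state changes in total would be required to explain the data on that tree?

9

Map each character onto (Aelites,(Aelilis,(Neoites,Cyanyx))) (rooted by Helioella) and count the minimum state changes it requires (Fitch parsimony):
Char. 1: 2; Char. 2: 2; Char. 3: 2; Char. 4: 1; Char. 5: 1; Char. 6: 1.
Total tree length = 9.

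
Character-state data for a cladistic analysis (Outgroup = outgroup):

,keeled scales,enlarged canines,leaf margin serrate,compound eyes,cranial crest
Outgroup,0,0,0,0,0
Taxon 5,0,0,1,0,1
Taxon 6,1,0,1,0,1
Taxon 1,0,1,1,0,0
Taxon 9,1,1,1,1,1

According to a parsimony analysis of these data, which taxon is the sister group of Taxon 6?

The outgroup has state '0' for every character, so '1' is the derived state throughout.
keeled scales: derived state '1' in Taxon 6 and Taxon 9 only — synapomorphy for {Taxon 6, Taxon 9}.
enlarged canines (state '1') occurs in Taxon 1 and Taxon 9 but conflicts with the nesting implied by the other characters — most parsimoniously interpreted as homoplasy.
All ingroup taxa share the derived state '1' for leaf margin serrate; it defines the ingroup but does not resolve relationships within it.
compound eyes (derived state '1') is unique to Taxon 9 (autapomorphy; uninformative for grouping).
cranial crest: derived state '1' in Taxon 5, Taxon 6, and Taxon 9 only — synapomorphy for {Taxon 5, Taxon 6, Taxon 9}.
Most parsimonious ingroup topology: ((Taxon 5,(Taxon 6,Taxon 9)),Taxon 1).
Taxon 6 and Taxon 9 form a cherry on this tree, so they are sister taxa.

Taxon 9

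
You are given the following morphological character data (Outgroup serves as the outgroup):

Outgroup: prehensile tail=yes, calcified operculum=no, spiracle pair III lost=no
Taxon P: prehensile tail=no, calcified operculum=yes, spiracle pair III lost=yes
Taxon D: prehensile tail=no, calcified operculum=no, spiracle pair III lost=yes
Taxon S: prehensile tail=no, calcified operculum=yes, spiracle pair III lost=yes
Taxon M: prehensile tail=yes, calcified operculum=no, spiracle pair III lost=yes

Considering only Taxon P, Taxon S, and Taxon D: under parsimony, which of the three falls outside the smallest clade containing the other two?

Taxon D

Character polarity is set by the outgroup: the derived state is whichever differs from the outgroup's state, so for prehensile tail the derived state is 'no', and for the remaining characters it is 'yes'.
prehensile tail (derived state 'no') is shared by Taxon D, Taxon P, and Taxon S — a synapomorphy uniting that clade.
calcified operculum: derived state 'yes' in Taxon P and Taxon S only — synapomorphy for {Taxon P, Taxon S}.
All ingroup taxa share the derived state 'yes' for spiracle pair III lost; it defines the ingroup but does not resolve relationships within it.
Most parsimonious ingroup topology: (((Taxon P,Taxon S),Taxon D),Taxon M).
Taxon P and Taxon S share a more recent common ancestor with each other than either does with Taxon D, so Taxon D is the least closely related of the three.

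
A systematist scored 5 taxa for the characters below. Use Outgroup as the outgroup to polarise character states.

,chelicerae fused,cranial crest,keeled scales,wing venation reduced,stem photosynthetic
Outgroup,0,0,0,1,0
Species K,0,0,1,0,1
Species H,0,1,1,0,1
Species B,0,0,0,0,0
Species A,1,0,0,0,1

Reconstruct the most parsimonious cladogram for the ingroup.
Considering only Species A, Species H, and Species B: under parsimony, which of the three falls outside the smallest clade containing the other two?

Character polarity is set by the outgroup: the derived state is whichever differs from the outgroup's state, so for wing venation reduced the derived state is '0', and for the remaining characters it is '1'.
chelicerae fused: derived state '1' in Species A only — an autapomorphy, so it tells us nothing about relationships among taxa.
cranial crest: derived state '1' in Species H only — an autapomorphy, so it tells us nothing about relationships among taxa.
Only Species H and Species K show the derived state '1' for keeled scales, supporting them as a clade.
wing venation reduced (derived state '0') is shared by all ingroup taxa — unites the whole ingroup.
stem photosynthetic (derived state '1') is shared by Species A, Species H, and Species K — a synapomorphy uniting that clade.
Most parsimonious ingroup topology: (((Species K,Species H),Species A),Species B).
Species A and Species H share a more recent common ancestor with each other than either does with Species B, so Species B is the least closely related of the three.

Species B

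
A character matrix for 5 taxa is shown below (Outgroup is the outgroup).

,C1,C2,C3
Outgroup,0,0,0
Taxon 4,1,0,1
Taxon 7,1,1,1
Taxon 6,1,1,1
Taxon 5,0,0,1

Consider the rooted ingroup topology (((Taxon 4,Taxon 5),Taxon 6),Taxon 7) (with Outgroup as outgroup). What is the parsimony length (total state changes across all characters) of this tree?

5

Map each character onto (((Taxon 4,Taxon 5),Taxon 6),Taxon 7) (rooted by Outgroup) and count the minimum state changes it requires (Fitch parsimony):
C1: 2; C2: 2; C3: 1.
Total tree length = 5.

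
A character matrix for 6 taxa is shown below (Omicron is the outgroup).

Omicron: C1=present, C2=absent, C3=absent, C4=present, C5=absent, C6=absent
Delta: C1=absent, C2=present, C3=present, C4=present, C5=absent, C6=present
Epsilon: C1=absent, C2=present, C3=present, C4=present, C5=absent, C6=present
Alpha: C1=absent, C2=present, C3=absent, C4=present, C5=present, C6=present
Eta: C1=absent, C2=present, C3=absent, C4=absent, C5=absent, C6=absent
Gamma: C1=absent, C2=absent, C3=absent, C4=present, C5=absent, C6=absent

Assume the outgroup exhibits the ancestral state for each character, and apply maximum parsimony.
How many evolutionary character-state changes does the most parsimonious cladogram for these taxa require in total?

6

Character polarity is set by the outgroup: the derived state is whichever differs from the outgroup's state, so for C1, C4 the derived state is 'absent', and for the remaining characters it is 'present'.
C1 (derived state 'absent') is shared by all ingroup taxa — unites the whole ingroup.
Only Alpha, Delta, Epsilon, and Eta show the derived state 'present' for C2, supporting them as a clade.
Only Delta and Epsilon show the derived state 'present' for C3, supporting them as a clade.
C4 (derived state 'absent') is unique to Eta (autapomorphy; uninformative for grouping).
C5: derived state 'present' in Alpha only — an autapomorphy, so it tells us nothing about relationships among taxa.
Only Alpha, Delta, and Epsilon show the derived state 'present' for C6, supporting them as a clade.
Most parsimonious ingroup topology: ((((Delta,Epsilon),Alpha),Eta),Gamma).
Changes per character on this tree: C1: 1; C2: 1; C3: 1; C4: 1; C5: 1; C6: 1.
Total = 6.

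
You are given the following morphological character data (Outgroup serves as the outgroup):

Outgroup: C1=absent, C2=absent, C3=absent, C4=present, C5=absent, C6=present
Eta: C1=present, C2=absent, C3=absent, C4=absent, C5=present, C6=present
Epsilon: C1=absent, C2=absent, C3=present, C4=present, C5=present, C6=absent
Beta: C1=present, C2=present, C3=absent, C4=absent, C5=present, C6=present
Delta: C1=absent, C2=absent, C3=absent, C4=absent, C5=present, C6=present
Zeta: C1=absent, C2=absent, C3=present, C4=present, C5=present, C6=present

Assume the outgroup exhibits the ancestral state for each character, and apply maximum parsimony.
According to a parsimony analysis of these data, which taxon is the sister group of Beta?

Eta

Character polarity is set by the outgroup: the derived state is whichever differs from the outgroup's state, so for C4, C6 the derived state is 'absent', and for the remaining characters it is 'present'.
C1 (derived state 'present') is shared by Beta and Eta — a synapomorphy uniting that clade.
C2 (derived state 'present') is unique to Beta (autapomorphy; uninformative for grouping).
C3 (derived state 'present') is shared by Epsilon and Zeta — a synapomorphy uniting that clade.
C4: derived state 'absent' in Beta, Delta, and Eta only — synapomorphy for {Beta, Delta, Eta}.
C5 (derived state 'present') is shared by all ingroup taxa — unites the whole ingroup.
C6 (derived state 'absent') is unique to Epsilon (autapomorphy; uninformative for grouping).
Most parsimonious ingroup topology: (((Eta,Beta),Delta),(Epsilon,Zeta)).
Beta and Eta form a cherry on this tree, so they are sister taxa.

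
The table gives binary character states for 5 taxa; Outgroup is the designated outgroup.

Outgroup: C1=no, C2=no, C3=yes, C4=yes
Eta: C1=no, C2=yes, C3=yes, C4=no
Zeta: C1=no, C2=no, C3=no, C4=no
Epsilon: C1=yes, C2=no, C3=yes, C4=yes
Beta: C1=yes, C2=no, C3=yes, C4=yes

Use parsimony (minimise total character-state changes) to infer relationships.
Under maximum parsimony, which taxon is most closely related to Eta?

Character polarity is set by the outgroup: the derived state is whichever differs from the outgroup's state, so for C3, C4 the derived state is 'no', and for the remaining characters it is 'yes'.
C1 (derived state 'yes') is shared by Beta and Epsilon — a synapomorphy uniting that clade.
C2 (derived state 'yes') is unique to Eta (autapomorphy; uninformative for grouping).
C3: derived state 'no' in Zeta only — an autapomorphy, so it tells us nothing about relationships among taxa.
C4 (derived state 'no') is shared by Eta and Zeta — a synapomorphy uniting that clade.
Most parsimonious ingroup topology: ((Eta,Zeta),(Epsilon,Beta)).
Eta and Zeta form a cherry on this tree, so they are sister taxa.

Zeta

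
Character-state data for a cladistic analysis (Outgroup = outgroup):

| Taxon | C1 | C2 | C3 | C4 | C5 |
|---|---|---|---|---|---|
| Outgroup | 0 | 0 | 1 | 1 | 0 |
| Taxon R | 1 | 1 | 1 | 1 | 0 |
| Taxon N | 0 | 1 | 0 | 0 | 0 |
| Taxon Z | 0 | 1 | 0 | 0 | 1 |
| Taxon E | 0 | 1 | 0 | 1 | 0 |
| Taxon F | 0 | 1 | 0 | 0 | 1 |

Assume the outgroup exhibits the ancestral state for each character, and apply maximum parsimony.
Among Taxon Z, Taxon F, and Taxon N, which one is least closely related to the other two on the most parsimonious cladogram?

Character polarity is set by the outgroup: the derived state is whichever differs from the outgroup's state, so for C3, C4 the derived state is '0', and for the remaining characters it is '1'.
C1: derived state '1' in Taxon R only — an autapomorphy, so it tells us nothing about relationships among taxa.
C2 (derived state '1') is shared by all ingroup taxa — unites the whole ingroup.
C3: derived state '0' in Taxon E, Taxon F, Taxon N, and Taxon Z only — synapomorphy for {Taxon E, Taxon F, Taxon N, Taxon Z}.
C4 (derived state '0') is shared by Taxon F, Taxon N, and Taxon Z — a synapomorphy uniting that clade.
C5: derived state '1' in Taxon F and Taxon Z only — synapomorphy for {Taxon F, Taxon Z}.
Most parsimonious ingroup topology: (Taxon R,((Taxon N,(Taxon Z,Taxon F)),Taxon E)).
Taxon Z and Taxon F share a more recent common ancestor with each other than either does with Taxon N, so Taxon N is the least closely related of the three.

Taxon N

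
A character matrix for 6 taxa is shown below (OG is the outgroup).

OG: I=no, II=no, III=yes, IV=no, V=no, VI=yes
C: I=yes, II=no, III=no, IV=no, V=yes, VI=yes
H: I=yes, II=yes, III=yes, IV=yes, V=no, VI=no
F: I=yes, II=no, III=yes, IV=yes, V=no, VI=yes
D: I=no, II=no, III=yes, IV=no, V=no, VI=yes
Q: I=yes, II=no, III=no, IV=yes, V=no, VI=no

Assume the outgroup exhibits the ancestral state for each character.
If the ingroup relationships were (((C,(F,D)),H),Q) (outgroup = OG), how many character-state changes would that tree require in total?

Map each character onto (((C,(F,D)),H),Q) (rooted by OG) and count the minimum state changes it requires (Fitch parsimony):
I: 2; II: 1; III: 2; IV: 3; V: 1; VI: 2.
Total tree length = 11.

11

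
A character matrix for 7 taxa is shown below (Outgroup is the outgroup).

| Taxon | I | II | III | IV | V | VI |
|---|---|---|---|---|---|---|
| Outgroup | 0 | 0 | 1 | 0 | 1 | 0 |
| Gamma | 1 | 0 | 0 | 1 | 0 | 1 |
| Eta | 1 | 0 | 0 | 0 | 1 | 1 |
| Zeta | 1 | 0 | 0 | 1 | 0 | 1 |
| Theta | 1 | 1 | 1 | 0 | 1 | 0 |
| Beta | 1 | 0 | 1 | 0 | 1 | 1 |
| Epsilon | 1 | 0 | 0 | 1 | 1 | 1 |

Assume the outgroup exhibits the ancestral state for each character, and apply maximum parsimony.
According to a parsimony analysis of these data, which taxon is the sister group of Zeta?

Gamma

Character polarity is set by the outgroup: the derived state is whichever differs from the outgroup's state, so for III, V the derived state is '0', and for the remaining characters it is '1'.
All ingroup taxa share the derived state '1' for I; it defines the ingroup but does not resolve relationships within it.
II: derived state '1' in Theta only — an autapomorphy, so it tells us nothing about relationships among taxa.
III (derived state '0') is shared by Epsilon, Eta, Gamma, and Zeta — a synapomorphy uniting that clade.
Only Epsilon, Gamma, and Zeta show the derived state '1' for IV, supporting them as a clade.
V: derived state '0' in Gamma and Zeta only — synapomorphy for {Gamma, Zeta}.
VI: derived state '1' in Beta, Epsilon, Eta, Gamma, and Zeta only — synapomorphy for {Beta, Epsilon, Eta, Gamma, Zeta}.
Most parsimonious ingroup topology: (((((Gamma,Zeta),Epsilon),Eta),Beta),Theta).
Zeta and Gamma form a cherry on this tree, so they are sister taxa.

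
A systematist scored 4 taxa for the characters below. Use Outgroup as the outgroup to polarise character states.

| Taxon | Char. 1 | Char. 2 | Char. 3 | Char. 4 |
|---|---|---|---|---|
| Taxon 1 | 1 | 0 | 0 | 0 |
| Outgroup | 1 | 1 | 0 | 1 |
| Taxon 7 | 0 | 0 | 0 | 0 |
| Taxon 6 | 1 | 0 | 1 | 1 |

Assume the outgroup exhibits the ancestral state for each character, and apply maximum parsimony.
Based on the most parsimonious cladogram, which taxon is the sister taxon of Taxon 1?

Character polarity is set by the outgroup: the derived state is whichever differs from the outgroup's state, so for Char. 1, Char. 2, Char. 4 the derived state is '0', and for the remaining characters it is '1'.
Char. 1: derived state '0' in Taxon 7 only — an autapomorphy, so it tells us nothing about relationships among taxa.
Char. 2 (derived state '0') is shared by all ingroup taxa — unites the whole ingroup.
Char. 3: derived state '1' in Taxon 6 only — an autapomorphy, so it tells us nothing about relationships among taxa.
Char. 4: derived state '0' in Taxon 1 and Taxon 7 only — synapomorphy for {Taxon 1, Taxon 7}.
Most parsimonious ingroup topology: ((Taxon 7,Taxon 1),Taxon 6).
Taxon 1 and Taxon 7 form a cherry on this tree, so they are sister taxa.

Taxon 7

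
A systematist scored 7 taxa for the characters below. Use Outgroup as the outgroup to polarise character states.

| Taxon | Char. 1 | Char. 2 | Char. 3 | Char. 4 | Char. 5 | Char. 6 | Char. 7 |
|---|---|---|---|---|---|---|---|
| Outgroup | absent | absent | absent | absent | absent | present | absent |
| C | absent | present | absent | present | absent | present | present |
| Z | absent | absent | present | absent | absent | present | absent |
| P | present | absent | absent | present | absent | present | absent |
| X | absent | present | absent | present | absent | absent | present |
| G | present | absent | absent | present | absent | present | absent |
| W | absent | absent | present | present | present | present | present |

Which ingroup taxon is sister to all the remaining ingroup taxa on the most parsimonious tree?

Character polarity is set by the outgroup: the derived state is whichever differs from the outgroup's state, so for Char. 6 the derived state is 'absent', and for the remaining characters it is 'present'.
Only G and P show the derived state 'present' for Char. 1, supporting them as a clade.
Only C and X show the derived state 'present' for Char. 2, supporting them as a clade.
Char. 3 (state 'present') occurs in W and Z but conflicts with the nesting implied by the other characters — most parsimoniously interpreted as homoplasy.
Char. 4 (derived state 'present') is shared by C, G, P, W, and X — a synapomorphy uniting that clade.
Char. 5 (derived state 'present') is unique to W (autapomorphy; uninformative for grouping).
Char. 6 (derived state 'absent') is unique to X (autapomorphy; uninformative for grouping).
Char. 7 (derived state 'present') is shared by C, W, and X — a synapomorphy uniting that clade.
Most parsimonious ingroup topology: ((((C,X),W),(P,G)),Z).
Z is sister to the clade containing all other ingroup taxa, so it is the earliest-diverging (most basal) ingroup lineage.

Z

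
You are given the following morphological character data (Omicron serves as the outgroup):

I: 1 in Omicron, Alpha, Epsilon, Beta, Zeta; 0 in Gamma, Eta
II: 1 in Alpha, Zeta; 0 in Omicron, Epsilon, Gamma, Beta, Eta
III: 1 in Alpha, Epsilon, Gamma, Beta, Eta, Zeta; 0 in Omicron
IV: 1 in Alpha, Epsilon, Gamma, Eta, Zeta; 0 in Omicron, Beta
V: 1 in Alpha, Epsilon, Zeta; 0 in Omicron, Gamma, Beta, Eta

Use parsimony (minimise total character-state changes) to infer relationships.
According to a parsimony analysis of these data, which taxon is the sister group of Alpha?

Character polarity is set by the outgroup: the derived state is whichever differs from the outgroup's state, so for I the derived state is '0', and for the remaining characters it is '1'.
I (derived state '0') is shared by Eta and Gamma — a synapomorphy uniting that clade.
Only Alpha and Zeta show the derived state '1' for II, supporting them as a clade.
All ingroup taxa share the derived state '1' for III; it defines the ingroup but does not resolve relationships within it.
IV (derived state '1') is shared by Alpha, Epsilon, Eta, Gamma, and Zeta — a synapomorphy uniting that clade.
Only Alpha, Epsilon, and Zeta show the derived state '1' for V, supporting them as a clade.
Most parsimonious ingroup topology: ((((Alpha,Zeta),Epsilon),(Gamma,Eta)),Beta).
Alpha and Zeta form a cherry on this tree, so they are sister taxa.

Zeta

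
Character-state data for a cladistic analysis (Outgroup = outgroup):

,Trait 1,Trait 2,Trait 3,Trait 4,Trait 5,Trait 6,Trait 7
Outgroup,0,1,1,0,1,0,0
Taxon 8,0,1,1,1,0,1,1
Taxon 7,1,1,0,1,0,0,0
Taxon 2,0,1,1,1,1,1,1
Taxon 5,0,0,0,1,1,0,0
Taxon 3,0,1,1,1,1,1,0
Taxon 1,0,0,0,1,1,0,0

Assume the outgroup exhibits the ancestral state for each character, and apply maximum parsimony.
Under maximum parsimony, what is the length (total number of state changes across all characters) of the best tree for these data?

Character polarity is set by the outgroup: the derived state is whichever differs from the outgroup's state, so for Trait 2, Trait 3, Trait 5 the derived state is '0', and for the remaining characters it is '1'.
Trait 1 (derived state '1') is unique to Taxon 7 (autapomorphy; uninformative for grouping).
Only Taxon 1 and Taxon 5 show the derived state '0' for Trait 2, supporting them as a clade.
Trait 3: derived state '0' in Taxon 1, Taxon 5, and Taxon 7 only — synapomorphy for {Taxon 1, Taxon 5, Taxon 7}.
Trait 4 (derived state '1') is shared by all ingroup taxa — unites the whole ingroup.
Trait 5 groups Taxon 7 and Taxon 8, which is incompatible with the clades supported by the remaining characters; treating it as convergent (homoplasy) costs fewer steps than any alternative tree.
Trait 6: derived state '1' in Taxon 2, Taxon 3, and Taxon 8 only — synapomorphy for {Taxon 2, Taxon 3, Taxon 8}.
Trait 7 (derived state '1') is shared by Taxon 2 and Taxon 8 — a synapomorphy uniting that clade.
Most parsimonious ingroup topology: (((Taxon 8,Taxon 2),Taxon 3),(Taxon 7,(Taxon 5,Taxon 1))).
Changes per character on this tree: Trait 1: 1; Trait 2: 1; Trait 3: 1; Trait 4: 1; Trait 5: 2; Trait 6: 1; Trait 7: 1.
Total = 8.

8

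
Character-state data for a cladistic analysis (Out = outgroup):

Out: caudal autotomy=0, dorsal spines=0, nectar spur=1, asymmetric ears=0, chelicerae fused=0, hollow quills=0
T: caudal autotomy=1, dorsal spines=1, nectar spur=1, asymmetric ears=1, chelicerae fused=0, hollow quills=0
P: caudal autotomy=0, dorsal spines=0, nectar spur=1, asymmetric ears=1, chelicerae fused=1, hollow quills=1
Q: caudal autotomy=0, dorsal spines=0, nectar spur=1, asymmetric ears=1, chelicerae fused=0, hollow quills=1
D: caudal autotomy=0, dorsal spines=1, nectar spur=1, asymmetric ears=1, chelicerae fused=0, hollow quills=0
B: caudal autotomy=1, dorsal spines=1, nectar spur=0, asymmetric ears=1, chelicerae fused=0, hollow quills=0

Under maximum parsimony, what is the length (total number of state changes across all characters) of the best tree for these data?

6

Character polarity is set by the outgroup: the derived state is whichever differs from the outgroup's state, so for nectar spur the derived state is '0', and for the remaining characters it is '1'.
Only B and T show the derived state '1' for caudal autotomy, supporting them as a clade.
dorsal spines: derived state '1' in B, D, and T only — synapomorphy for {B, D, T}.
nectar spur (derived state '0') is unique to B (autapomorphy; uninformative for grouping).
asymmetric ears (derived state '1') is shared by all ingroup taxa — unites the whole ingroup.
chelicerae fused (derived state '1') is unique to P (autapomorphy; uninformative for grouping).
hollow quills: derived state '1' in P and Q only — synapomorphy for {P, Q}.
Most parsimonious ingroup topology: (((T,B),D),(P,Q)).
Changes per character on this tree: caudal autotomy: 1; dorsal spines: 1; nectar spur: 1; asymmetric ears: 1; chelicerae fused: 1; hollow quills: 1.
Total = 6.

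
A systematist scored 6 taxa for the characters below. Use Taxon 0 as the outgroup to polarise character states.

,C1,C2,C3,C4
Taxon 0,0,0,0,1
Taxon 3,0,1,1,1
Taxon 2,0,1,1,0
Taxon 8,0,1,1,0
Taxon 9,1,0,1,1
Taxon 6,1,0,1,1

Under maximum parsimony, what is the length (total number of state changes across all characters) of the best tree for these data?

Character polarity is set by the outgroup: the derived state is whichever differs from the outgroup's state, so for C4 the derived state is '0', and for the remaining characters it is '1'.
C1: derived state '1' in Taxon 6 and Taxon 9 only — synapomorphy for {Taxon 6, Taxon 9}.
C2 (derived state '1') is shared by Taxon 2, Taxon 3, and Taxon 8 — a synapomorphy uniting that clade.
C3 (derived state '1') is shared by all ingroup taxa — unites the whole ingroup.
Only Taxon 2 and Taxon 8 show the derived state '0' for C4, supporting them as a clade.
Most parsimonious ingroup topology: ((Taxon 3,(Taxon 2,Taxon 8)),(Taxon 9,Taxon 6)).
Changes per character on this tree: C1: 1; C2: 1; C3: 1; C4: 1.
Total = 4.

4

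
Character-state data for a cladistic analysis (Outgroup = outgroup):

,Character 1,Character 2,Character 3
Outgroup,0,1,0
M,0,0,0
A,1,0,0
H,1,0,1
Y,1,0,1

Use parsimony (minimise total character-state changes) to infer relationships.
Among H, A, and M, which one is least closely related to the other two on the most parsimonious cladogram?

M

Character polarity is set by the outgroup: the derived state is whichever differs from the outgroup's state, so for Character 2 the derived state is '0', and for the remaining characters it is '1'.
Character 1 (derived state '1') is shared by A, H, and Y — a synapomorphy uniting that clade.
Character 2 (derived state '0') is shared by all ingroup taxa — unites the whole ingroup.
Character 3 (derived state '1') is shared by H and Y — a synapomorphy uniting that clade.
Most parsimonious ingroup topology: (M,(A,(H,Y))).
H and A share a more recent common ancestor with each other than either does with M, so M is the least closely related of the three.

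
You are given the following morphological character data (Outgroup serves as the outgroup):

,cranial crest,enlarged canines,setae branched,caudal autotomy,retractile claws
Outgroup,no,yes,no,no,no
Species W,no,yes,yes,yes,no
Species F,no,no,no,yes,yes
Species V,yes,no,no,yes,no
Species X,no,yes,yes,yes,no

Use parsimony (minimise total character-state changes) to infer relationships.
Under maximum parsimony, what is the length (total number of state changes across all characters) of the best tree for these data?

Character polarity is set by the outgroup: the derived state is whichever differs from the outgroup's state, so for enlarged canines the derived state is 'no', and for the remaining characters it is 'yes'.
cranial crest (derived state 'yes') is unique to Species V (autapomorphy; uninformative for grouping).
enlarged canines: derived state 'no' in Species F and Species V only — synapomorphy for {Species F, Species V}.
setae branched: derived state 'yes' in Species W and Species X only — synapomorphy for {Species W, Species X}.
caudal autotomy (derived state 'yes') is shared by all ingroup taxa — unites the whole ingroup.
retractile claws: derived state 'yes' in Species F only — an autapomorphy, so it tells us nothing about relationships among taxa.
Most parsimonious ingroup topology: ((Species W,Species X),(Species F,Species V)).
Changes per character on this tree: cranial crest: 1; enlarged canines: 1; setae branched: 1; caudal autotomy: 1; retractile claws: 1.
Total = 5.

5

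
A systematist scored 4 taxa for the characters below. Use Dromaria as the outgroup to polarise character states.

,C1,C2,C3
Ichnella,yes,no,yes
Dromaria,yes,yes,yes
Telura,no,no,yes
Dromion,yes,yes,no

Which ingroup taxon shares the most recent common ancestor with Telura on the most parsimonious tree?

The outgroup has state 'yes' for every character, so 'no' is the derived state throughout.
C1 (derived state 'no') is unique to Telura (autapomorphy; uninformative for grouping).
C2: derived state 'no' in Ichnella and Telura only — synapomorphy for {Ichnella, Telura}.
C3 (derived state 'no') is unique to Dromion (autapomorphy; uninformative for grouping).
Most parsimonious ingroup topology: ((Telura,Ichnella),Dromion).
Telura and Ichnella form a cherry on this tree, so they are sister taxa.

Ichnella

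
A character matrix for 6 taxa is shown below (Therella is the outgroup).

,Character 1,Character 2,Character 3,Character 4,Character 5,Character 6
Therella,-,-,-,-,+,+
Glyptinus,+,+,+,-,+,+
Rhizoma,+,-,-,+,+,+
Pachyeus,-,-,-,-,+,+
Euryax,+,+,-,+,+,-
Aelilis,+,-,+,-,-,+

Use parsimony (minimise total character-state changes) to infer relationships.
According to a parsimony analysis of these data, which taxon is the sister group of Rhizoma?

Character polarity is set by the outgroup: the derived state is whichever differs from the outgroup's state, so for Character 5, Character 6 the derived state is '-', and for the remaining characters it is '+'.
Character 1 (derived state '+') is shared by Aelilis, Euryax, Glyptinus, and Rhizoma — a synapomorphy uniting that clade.
Character 2 (state '+') occurs in Euryax and Glyptinus but conflicts with the nesting implied by the other characters — most parsimoniously interpreted as homoplasy.
Character 3: derived state '+' in Aelilis and Glyptinus only — synapomorphy for {Aelilis, Glyptinus}.
Character 4: derived state '+' in Euryax and Rhizoma only — synapomorphy for {Euryax, Rhizoma}.
Character 5 (derived state '-') is unique to Aelilis (autapomorphy; uninformative for grouping).
Character 6 (derived state '-') is unique to Euryax (autapomorphy; uninformative for grouping).
Most parsimonious ingroup topology: (((Glyptinus,Aelilis),(Rhizoma,Euryax)),Pachyeus).
Rhizoma and Euryax form a cherry on this tree, so they are sister taxa.

Euryax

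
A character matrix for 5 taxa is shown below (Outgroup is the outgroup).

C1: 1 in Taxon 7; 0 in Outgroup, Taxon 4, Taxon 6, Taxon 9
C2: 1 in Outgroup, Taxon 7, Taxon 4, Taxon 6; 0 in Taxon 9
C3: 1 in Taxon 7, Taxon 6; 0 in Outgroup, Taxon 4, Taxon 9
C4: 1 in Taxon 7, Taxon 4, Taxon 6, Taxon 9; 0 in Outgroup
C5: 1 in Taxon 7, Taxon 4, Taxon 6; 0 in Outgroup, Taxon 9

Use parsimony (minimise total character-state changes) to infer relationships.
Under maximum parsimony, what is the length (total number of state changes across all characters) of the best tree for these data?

Character polarity is set by the outgroup: the derived state is whichever differs from the outgroup's state, so for C2 the derived state is '0', and for the remaining characters it is '1'.
C1: derived state '1' in Taxon 7 only — an autapomorphy, so it tells us nothing about relationships among taxa.
C2: derived state '0' in Taxon 9 only — an autapomorphy, so it tells us nothing about relationships among taxa.
Only Taxon 6 and Taxon 7 show the derived state '1' for C3, supporting them as a clade.
All ingroup taxa share the derived state '1' for C4; it defines the ingroup but does not resolve relationships within it.
Only Taxon 4, Taxon 6, and Taxon 7 show the derived state '1' for C5, supporting them as a clade.
Most parsimonious ingroup topology: (((Taxon 7,Taxon 6),Taxon 4),Taxon 9).
Changes per character on this tree: C1: 1; C2: 1; C3: 1; C4: 1; C5: 1.
Total = 5.

5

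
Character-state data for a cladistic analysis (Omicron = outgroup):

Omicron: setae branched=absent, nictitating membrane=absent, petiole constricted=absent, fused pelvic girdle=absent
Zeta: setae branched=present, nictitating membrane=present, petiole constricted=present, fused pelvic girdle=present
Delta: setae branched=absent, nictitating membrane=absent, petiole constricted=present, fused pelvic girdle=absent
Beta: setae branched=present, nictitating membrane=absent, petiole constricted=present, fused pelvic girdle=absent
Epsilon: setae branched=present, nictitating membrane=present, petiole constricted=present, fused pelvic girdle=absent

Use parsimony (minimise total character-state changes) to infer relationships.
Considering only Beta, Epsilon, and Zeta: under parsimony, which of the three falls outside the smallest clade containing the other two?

Beta

The outgroup has state 'absent' for every character, so 'present' is the derived state throughout.
setae branched (derived state 'present') is shared by Beta, Epsilon, and Zeta — a synapomorphy uniting that clade.
Only Epsilon and Zeta show the derived state 'present' for nictitating membrane, supporting them as a clade.
petiole constricted (derived state 'present') is shared by all ingroup taxa — unites the whole ingroup.
fused pelvic girdle (derived state 'present') is unique to Zeta (autapomorphy; uninformative for grouping).
Most parsimonious ingroup topology: (((Zeta,Epsilon),Beta),Delta).
Epsilon and Zeta share a more recent common ancestor with each other than either does with Beta, so Beta is the least closely related of the three.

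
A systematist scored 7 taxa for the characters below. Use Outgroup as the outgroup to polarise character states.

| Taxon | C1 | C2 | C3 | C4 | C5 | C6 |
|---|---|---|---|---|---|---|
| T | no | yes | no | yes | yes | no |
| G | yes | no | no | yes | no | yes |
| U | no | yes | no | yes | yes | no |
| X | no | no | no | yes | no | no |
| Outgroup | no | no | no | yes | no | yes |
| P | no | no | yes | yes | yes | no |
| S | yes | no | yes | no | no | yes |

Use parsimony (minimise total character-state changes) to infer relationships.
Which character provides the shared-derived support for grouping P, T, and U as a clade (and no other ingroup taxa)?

Character polarity is set by the outgroup: the derived state is whichever differs from the outgroup's state, so for C4, C6 the derived state is 'no', and for the remaining characters it is 'yes'.
Only G and S show the derived state 'yes' for C1, supporting them as a clade.
Only T and U show the derived state 'yes' for C2, supporting them as a clade.
C3 groups P and S, which is incompatible with the clades supported by the remaining characters; treating it as convergent (homoplasy) costs fewer steps than any alternative tree.
C4 (derived state 'no') is unique to S (autapomorphy; uninformative for grouping).
C5: derived state 'yes' in P, T, and U only — synapomorphy for {P, T, U}.
Only P, T, U, and X show the derived state 'no' for C6, supporting them as a clade.
Most parsimonious ingroup topology: ((G,S),((P,(U,T)),X)).
The clade {P, T, U} is supported by C5: its derived state 'yes' occurs in exactly those taxa and in no other taxon (including the outgroup).

C5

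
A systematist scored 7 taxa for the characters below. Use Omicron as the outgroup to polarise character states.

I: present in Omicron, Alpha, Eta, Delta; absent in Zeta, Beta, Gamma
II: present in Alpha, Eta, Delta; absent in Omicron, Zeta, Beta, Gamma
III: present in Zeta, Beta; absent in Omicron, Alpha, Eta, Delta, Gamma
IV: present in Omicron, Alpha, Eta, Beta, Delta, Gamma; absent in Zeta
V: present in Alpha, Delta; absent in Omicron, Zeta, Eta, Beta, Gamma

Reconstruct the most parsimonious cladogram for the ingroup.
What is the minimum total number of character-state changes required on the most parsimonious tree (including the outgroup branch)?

5

Character polarity is set by the outgroup: the derived state is whichever differs from the outgroup's state, so for I, IV the derived state is 'absent', and for the remaining characters it is 'present'.
I: derived state 'absent' in Beta, Gamma, and Zeta only — synapomorphy for {Beta, Gamma, Zeta}.
II (derived state 'present') is shared by Alpha, Delta, and Eta — a synapomorphy uniting that clade.
III (derived state 'present') is shared by Beta and Zeta — a synapomorphy uniting that clade.
IV (derived state 'absent') is unique to Zeta (autapomorphy; uninformative for grouping).
V: derived state 'present' in Alpha and Delta only — synapomorphy for {Alpha, Delta}.
Most parsimonious ingroup topology: (((Zeta,Beta),Gamma),((Alpha,Delta),Eta)).
Changes per character on this tree: I: 1; II: 1; III: 1; IV: 1; V: 1.
Total = 5.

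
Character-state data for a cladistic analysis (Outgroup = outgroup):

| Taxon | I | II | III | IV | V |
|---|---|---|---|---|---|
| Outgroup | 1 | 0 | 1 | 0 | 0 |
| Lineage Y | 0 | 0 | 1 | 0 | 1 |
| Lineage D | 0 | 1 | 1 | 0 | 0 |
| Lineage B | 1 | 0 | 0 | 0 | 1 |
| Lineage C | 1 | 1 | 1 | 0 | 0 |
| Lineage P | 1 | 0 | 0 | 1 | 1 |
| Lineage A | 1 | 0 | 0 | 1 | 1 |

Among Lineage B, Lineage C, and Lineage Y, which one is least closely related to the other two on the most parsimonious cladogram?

Character polarity is set by the outgroup: the derived state is whichever differs from the outgroup's state, so for I, III the derived state is '0', and for the remaining characters it is '1'.
I (state '0') occurs in Lineage D and Lineage Y but conflicts with the nesting implied by the other characters — most parsimoniously interpreted as homoplasy.
II: derived state '1' in Lineage C and Lineage D only — synapomorphy for {Lineage C, Lineage D}.
III (derived state '0') is shared by Lineage A, Lineage B, and Lineage P — a synapomorphy uniting that clade.
IV (derived state '1') is shared by Lineage A and Lineage P — a synapomorphy uniting that clade.
V (derived state '1') is shared by Lineage A, Lineage B, Lineage P, and Lineage Y — a synapomorphy uniting that clade.
Most parsimonious ingroup topology: ((Lineage Y,(Lineage B,(Lineage P,Lineage A))),(Lineage D,Lineage C)).
Lineage Y and Lineage B share a more recent common ancestor with each other than either does with Lineage C, so Lineage C is the least closely related of the three.

Lineage C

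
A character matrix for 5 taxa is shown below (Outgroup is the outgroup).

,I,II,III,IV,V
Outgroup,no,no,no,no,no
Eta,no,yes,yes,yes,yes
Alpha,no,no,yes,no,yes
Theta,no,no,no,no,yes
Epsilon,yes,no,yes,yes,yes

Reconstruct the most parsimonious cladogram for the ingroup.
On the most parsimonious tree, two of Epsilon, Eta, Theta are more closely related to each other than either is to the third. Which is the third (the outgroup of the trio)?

The outgroup has state 'no' for every character, so 'yes' is the derived state throughout.
I (derived state 'yes') is unique to Epsilon (autapomorphy; uninformative for grouping).
II: derived state 'yes' in Eta only — an autapomorphy, so it tells us nothing about relationships among taxa.
Only Alpha, Epsilon, and Eta show the derived state 'yes' for III, supporting them as a clade.
IV (derived state 'yes') is shared by Epsilon and Eta — a synapomorphy uniting that clade.
All ingroup taxa share the derived state 'yes' for V; it defines the ingroup but does not resolve relationships within it.
Most parsimonious ingroup topology: (((Eta,Epsilon),Alpha),Theta).
Eta and Epsilon share a more recent common ancestor with each other than either does with Theta, so Theta is the least closely related of the three.

Theta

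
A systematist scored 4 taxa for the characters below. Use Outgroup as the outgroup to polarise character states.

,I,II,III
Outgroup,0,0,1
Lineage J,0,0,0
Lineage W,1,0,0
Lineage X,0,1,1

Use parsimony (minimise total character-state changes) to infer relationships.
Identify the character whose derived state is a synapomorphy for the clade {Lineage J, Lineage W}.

Character polarity is set by the outgroup: the derived state is whichever differs from the outgroup's state, so for III the derived state is '0', and for the remaining characters it is '1'.
I (derived state '1') is unique to Lineage W (autapomorphy; uninformative for grouping).
II: derived state '1' in Lineage X only — an autapomorphy, so it tells us nothing about relationships among taxa.
III: derived state '0' in Lineage J and Lineage W only — synapomorphy for {Lineage J, Lineage W}.
Most parsimonious ingroup topology: ((Lineage J,Lineage W),Lineage X).
The clade {Lineage J, Lineage W} is supported by III: its derived state '0' occurs in exactly those taxa and in no other taxon (including the outgroup).

III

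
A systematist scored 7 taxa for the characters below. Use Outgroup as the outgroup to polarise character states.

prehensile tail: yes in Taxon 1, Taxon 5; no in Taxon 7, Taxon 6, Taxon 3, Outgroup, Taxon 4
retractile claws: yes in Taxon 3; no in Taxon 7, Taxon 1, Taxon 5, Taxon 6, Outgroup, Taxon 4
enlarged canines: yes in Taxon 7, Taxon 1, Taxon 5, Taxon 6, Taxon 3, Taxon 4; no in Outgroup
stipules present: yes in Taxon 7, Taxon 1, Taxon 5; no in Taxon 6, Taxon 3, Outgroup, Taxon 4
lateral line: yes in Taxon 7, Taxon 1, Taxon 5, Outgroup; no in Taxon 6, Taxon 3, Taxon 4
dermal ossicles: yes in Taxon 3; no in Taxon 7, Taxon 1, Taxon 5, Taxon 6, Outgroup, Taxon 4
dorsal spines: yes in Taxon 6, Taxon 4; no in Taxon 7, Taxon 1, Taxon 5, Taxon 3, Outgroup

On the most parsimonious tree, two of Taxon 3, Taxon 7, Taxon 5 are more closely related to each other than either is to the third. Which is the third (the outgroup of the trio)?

Taxon 3

Character polarity is set by the outgroup: the derived state is whichever differs from the outgroup's state, so for lateral line the derived state is 'no', and for the remaining characters it is 'yes'.
Only Taxon 1 and Taxon 5 show the derived state 'yes' for prehensile tail, supporting them as a clade.
retractile claws: derived state 'yes' in Taxon 3 only — an autapomorphy, so it tells us nothing about relationships among taxa.
enlarged canines (derived state 'yes') is shared by all ingroup taxa — unites the whole ingroup.
stipules present (derived state 'yes') is shared by Taxon 1, Taxon 5, and Taxon 7 — a synapomorphy uniting that clade.
lateral line (derived state 'no') is shared by Taxon 3, Taxon 4, and Taxon 6 — a synapomorphy uniting that clade.
dermal ossicles: derived state 'yes' in Taxon 3 only — an autapomorphy, so it tells us nothing about relationships among taxa.
dorsal spines (derived state 'yes') is shared by Taxon 4 and Taxon 6 — a synapomorphy uniting that clade.
Most parsimonious ingroup topology: (((Taxon 5,Taxon 1),Taxon 7),(Taxon 3,(Taxon 4,Taxon 6))).
Taxon 5 and Taxon 7 share a more recent common ancestor with each other than either does with Taxon 3, so Taxon 3 is the least closely related of the three.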